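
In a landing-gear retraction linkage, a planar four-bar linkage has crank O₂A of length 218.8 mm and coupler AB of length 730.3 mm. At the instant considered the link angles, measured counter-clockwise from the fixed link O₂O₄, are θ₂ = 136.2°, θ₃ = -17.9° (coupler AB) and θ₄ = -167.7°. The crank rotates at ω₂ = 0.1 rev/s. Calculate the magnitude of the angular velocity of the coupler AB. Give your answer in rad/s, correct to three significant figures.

0.311

ω₂ = 0.6283 rad/s (from 0.1 rev/s).
Differentiating the loop-closure r₂e^{iθ₂}+r₃e^{iθ₃}=r₁+r₄e^{iθ₄} gives r₂ω₂e^{iθ₂}+r₃ω₃e^{iθ₃}=r₄ω₄e^{iθ₄}.
Eliminating the other unknown: ω₃ = r₂ω₂ sin(θ₄−θ₂) / [r₃ sin(θ₃−θ₄)].
Numerator sine = +0.83001; denominator sine = +0.50302.
Result = 0.2188·0.6283·(+0.83001) / (0.7303·(+0.50302)) = +0.31062 rad/s; magnitude 0.31062 rad/s.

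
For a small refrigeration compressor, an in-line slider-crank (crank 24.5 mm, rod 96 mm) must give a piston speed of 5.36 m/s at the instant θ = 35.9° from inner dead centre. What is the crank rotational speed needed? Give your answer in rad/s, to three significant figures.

For an in-line slider-crank, |v_piston| = rω|sinθ|·[1 + r cosθ/√(L² − r² sin²θ)].
With r = 0.0245 m, L = 0.096 m, θ = 35.9°: the bracketed kinematic factor |dx/dθ| = 0.01737 m.
ω = v/|dx/dθ| = 5.36/0.01737 = 308.58 rad/s.

309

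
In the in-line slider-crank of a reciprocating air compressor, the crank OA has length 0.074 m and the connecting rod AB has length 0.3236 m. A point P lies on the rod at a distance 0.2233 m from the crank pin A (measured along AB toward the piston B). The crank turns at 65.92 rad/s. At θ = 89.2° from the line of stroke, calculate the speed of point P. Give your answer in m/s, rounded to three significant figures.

4.89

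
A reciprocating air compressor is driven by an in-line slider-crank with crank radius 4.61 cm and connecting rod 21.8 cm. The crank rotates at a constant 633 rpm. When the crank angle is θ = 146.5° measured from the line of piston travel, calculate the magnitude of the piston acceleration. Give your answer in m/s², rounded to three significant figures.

ω = 2π·633/60 = 66.29 rad/s
x(θ) = r cosθ + √(L² − r² sin²θ); with ω constant, a = ω²·d²x/dθ².
d²x/dθ² = −r cosθ − r²(cos2θ)/√u − r⁴ sin²2θ/(4u^{3/2}),  u = L² − r² sin²θ = 0.0468766 m².
Substituting r = 0.0461 m, L = 0.218 m, θ = 146.5°: d²x/dθ² = +0.034513 m.
a = ω²·d²x/dθ² = (66.29)²·(+0.034513) = +151.65 m/s²;  |a| = 151.65 m/s².

152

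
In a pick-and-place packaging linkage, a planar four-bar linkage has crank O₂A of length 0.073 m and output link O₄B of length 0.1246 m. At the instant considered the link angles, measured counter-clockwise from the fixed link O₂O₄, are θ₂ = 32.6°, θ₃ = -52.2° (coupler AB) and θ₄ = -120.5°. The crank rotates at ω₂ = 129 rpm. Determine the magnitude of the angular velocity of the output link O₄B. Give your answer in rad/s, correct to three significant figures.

8.48

ω₂ = 13.51 rad/s (from 129 rpm).
Differentiating the loop-closure r₂e^{iθ₂}+r₃e^{iθ₃}=r₁+r₄e^{iθ₄} gives r₂ω₂e^{iθ₂}+r₃ω₃e^{iθ₃}=r₄ω₄e^{iθ₄}.
Eliminating the other unknown: ω₄ = r₂ω₂ sin(θ₂−θ₃) / [r₄ sin(θ₄−θ₃)].
Numerator sine = +0.99588; denominator sine = -0.92913.
Result = 0.073·13.51·(+0.99588) / (0.1246·(-0.92913)) = -8.4831 rad/s; magnitude 8.4831 rad/s.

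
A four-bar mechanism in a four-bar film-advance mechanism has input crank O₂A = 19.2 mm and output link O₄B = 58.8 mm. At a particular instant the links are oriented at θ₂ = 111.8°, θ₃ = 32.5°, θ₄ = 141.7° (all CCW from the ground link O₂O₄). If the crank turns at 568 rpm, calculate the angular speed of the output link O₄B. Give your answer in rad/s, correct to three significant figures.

ω₂ = 59.48 rad/s (from 568 rpm).
Differentiating the loop-closure r₂e^{iθ₂}+r₃e^{iθ₃}=r₁+r₄e^{iθ₄} gives r₂ω₂e^{iθ₂}+r₃ω₃e^{iθ₃}=r₄ω₄e^{iθ₄}.
Eliminating the other unknown: ω₄ = r₂ω₂ sin(θ₂−θ₃) / [r₄ sin(θ₄−θ₃)].
Numerator sine = +0.98261; denominator sine = +0.94438.
Result = 0.0192·59.48·(+0.98261) / (0.0588·(+0.94438)) = +20.209 rad/s; magnitude 20.209 rad/s.

20.2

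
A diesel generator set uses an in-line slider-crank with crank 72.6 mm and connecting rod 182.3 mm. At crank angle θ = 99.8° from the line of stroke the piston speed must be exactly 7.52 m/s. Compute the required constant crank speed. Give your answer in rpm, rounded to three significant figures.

1080

For an in-line slider-crank, |v_piston| = rω|sinθ|·[1 + r cosθ/√(L² − r² sin²θ)].
With r = 0.0726 m, L = 0.1823 m, θ = 99.8°: the bracketed kinematic factor |dx/dθ| = 0.066268 m.
ω = v/|dx/dθ| = 7.52/0.066268 = 113.48 rad/s.
N = 60ω/(2π) = 1083.6 rpm.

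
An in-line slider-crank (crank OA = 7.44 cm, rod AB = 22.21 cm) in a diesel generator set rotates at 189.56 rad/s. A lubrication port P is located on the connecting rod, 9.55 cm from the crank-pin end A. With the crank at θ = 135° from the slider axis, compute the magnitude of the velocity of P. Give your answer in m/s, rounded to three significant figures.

ω = 189.6 rad/s.  Crank-pin speed |V_A| = rω = 14.103 m/s, perpendicular to OA.
Rod angle: sinφ = −(r/L) sinθ ⇒ φ = -13.702°; ω_rod = −rω cosθ/√(L²−r²sin²θ) = +46.216 rad/s.
V_P = V_A + ω_rod × AP, with AP = 0.0955 m along the rod.
Components: V_Px = −rω sinθ − a·ω_rod·sinφ = -8.9271 m/s;  V_Py = rω cosθ + a·ω_rod·cosφ = -5.6845 m/s.
|V_P| = √(V_Px² + V_Py²) = 10.583 m/s.

10.6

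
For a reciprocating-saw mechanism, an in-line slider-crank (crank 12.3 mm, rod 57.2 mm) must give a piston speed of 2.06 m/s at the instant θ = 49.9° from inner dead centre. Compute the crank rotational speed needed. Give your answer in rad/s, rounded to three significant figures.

192

For an in-line slider-crank, |v_piston| = rω|sinθ|·[1 + r cosθ/√(L² − r² sin²θ)].
With r = 0.0123 m, L = 0.0572 m, θ = 49.9°: the bracketed kinematic factor |dx/dθ| = 0.01073 m.
ω = v/|dx/dθ| = 2.06/0.01073 = 191.99 rad/s.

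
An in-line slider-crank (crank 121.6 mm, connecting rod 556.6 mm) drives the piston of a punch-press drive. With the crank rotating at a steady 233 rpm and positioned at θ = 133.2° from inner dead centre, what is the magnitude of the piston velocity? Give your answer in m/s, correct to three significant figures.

ω = 2π·233/60 = 24.4 rad/s
For an in-line slider-crank, x = r cosθ + √(L² − r² sin²θ), so v = −rω sinθ·[1 + r cosθ/√(L² − r² sin²θ)].
With r = 0.1216 m, L = 0.5566 m, θ = 133.2°: √(L² − r² sin²θ) = 0.5495 m.
v = −0.1216·24.4·0.72897·[1 + 0.1216·-0.68455/0.5495] = -1.8352 m/s.
|v| = 1.8352 m/s.

1.84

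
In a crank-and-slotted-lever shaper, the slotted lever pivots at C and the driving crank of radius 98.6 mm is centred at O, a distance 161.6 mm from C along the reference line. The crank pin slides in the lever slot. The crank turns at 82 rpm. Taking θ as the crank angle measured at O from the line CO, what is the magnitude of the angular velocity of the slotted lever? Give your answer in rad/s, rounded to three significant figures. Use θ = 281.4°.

2.62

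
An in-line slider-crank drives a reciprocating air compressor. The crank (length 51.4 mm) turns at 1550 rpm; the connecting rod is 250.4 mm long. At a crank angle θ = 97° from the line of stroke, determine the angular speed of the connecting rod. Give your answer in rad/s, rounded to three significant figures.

ω = 162.3 rad/s (converted from 1550 rpm).
The rod makes angle φ with the slider axis where L sinφ = r sinθ; differentiating, L cosφ·φ̇ = r ω cosθ.
L cosφ = √(L² − r² sin²θ) = 0.24515 m.
|ω_rod| = r ω |cosθ| / √(L² − r² sin²θ) = 0.0514·162.3·0.12187/0.24515 = 4.1475 rad/s.

4.15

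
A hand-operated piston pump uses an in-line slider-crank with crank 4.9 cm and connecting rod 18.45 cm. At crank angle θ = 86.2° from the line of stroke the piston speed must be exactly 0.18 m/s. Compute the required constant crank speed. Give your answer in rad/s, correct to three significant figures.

For an in-line slider-crank, |v_piston| = rω|sinθ|·[1 + r cosθ/√(L² − r² sin²θ)].
With r = 0.049 m, L = 0.1845 m, θ = 86.2°: the bracketed kinematic factor |dx/dθ| = 0.049785 m.
ω = v/|dx/dθ| = 0.18/0.049785 = 3.6156 rad/s.

3.62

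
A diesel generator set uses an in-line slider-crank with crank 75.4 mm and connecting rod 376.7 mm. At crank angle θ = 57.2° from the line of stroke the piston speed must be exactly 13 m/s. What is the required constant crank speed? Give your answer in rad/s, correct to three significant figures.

185

For an in-line slider-crank, |v_piston| = rω|sinθ|·[1 + r cosθ/√(L² − r² sin²θ)].
With r = 0.0754 m, L = 0.3767 m, θ = 57.2°: the bracketed kinematic factor |dx/dθ| = 0.07035 m.
ω = v/|dx/dθ| = 13/0.07035 = 184.79 rad/s.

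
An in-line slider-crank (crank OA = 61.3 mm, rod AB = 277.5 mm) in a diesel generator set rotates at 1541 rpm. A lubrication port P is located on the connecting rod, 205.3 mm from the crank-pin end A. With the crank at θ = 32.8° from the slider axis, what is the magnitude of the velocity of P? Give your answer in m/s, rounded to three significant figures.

6.47

ω = 161.4 rad/s.  Crank-pin speed |V_A| = rω = 9.8922 m/s, perpendicular to OA.
Rod angle: sinφ = −(r/L) sinθ ⇒ φ = -6.873°; ω_rod = −rω cosθ/√(L²−r²sin²θ) = -30.181 rad/s.
V_P = V_A + ω_rod × AP, with AP = 0.2053 m along the rod.
Components: V_Px = −rω sinθ − a·ω_rod·sinφ = -6.1001 m/s;  V_Py = rω cosθ + a·ω_rod·cosφ = +2.1634 m/s.
|V_P| = √(V_Px² + V_Py²) = 6.4724 m/s.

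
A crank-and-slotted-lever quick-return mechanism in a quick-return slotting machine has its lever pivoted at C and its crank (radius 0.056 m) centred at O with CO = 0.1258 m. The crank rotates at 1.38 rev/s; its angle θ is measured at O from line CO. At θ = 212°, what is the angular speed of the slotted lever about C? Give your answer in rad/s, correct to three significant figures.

ω = 8.671 rad/s (from 1.38 rev/s).
Crank pin A relative to C: A = (d + r cosθ, r sinθ); lever angle φ = atan2(r sinθ, d + r cosθ).
Differentiating tanφ: φ̇ = rω(d cosθ + r)/(d² + r² + 2dr cosθ).
d² + r² + 2dr cosθ = |CA|² = 0.00701298 m²;  d cosθ + r = -0.050684 m.
|ω_lever| = |0.056·8.671·-0.050684| / 0.00701298 = 3.5093 rad/s.

3.51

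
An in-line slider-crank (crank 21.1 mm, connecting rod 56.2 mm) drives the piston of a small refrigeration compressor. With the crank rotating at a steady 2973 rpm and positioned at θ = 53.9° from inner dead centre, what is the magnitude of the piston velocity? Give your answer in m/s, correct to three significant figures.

6.54

ω = 2π·2973/60 = 311.3 rad/s
For an in-line slider-crank, x = r cosθ + √(L² − r² sin²θ), so v = −rω sinθ·[1 + r cosθ/√(L² − r² sin²θ)].
With r = 0.0211 m, L = 0.0562 m, θ = 53.9°: √(L² − r² sin²θ) = 0.053552 m.
v = −0.0211·311.3·0.80799·[1 + 0.0211·0.58920/0.053552] = -6.54 m/s.
|v| = 6.54 m/s.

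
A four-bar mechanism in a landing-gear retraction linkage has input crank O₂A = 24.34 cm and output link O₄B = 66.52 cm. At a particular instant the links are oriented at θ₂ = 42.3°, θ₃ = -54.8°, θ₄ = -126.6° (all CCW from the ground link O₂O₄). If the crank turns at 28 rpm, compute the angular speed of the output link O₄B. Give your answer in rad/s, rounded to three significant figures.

1.12

ω₂ = 2.932 rad/s (from 28 rpm).
Differentiating the loop-closure r₂e^{iθ₂}+r₃e^{iθ₃}=r₁+r₄e^{iθ₄} gives r₂ω₂e^{iθ₂}+r₃ω₃e^{iθ₃}=r₄ω₄e^{iθ₄}.
Eliminating the other unknown: ω₄ = r₂ω₂ sin(θ₂−θ₃) / [r₄ sin(θ₄−θ₃)].
Numerator sine = +0.99233; denominator sine = -0.94997.
Result = 0.2434·2.932·(+0.99233) / (0.6652·(-0.94997)) = -1.1207 rad/s; magnitude 1.1207 rad/s.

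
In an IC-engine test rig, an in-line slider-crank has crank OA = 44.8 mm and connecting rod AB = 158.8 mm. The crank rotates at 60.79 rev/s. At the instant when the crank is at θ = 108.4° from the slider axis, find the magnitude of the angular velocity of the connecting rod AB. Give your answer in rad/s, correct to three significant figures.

35.3

ω = 382 rad/s (converted from 60.79 rev/s).
The rod makes angle φ with the slider axis where L sinφ = r sinθ; differentiating, L cosφ·φ̇ = r ω cosθ.
L cosφ = √(L² − r² sin²θ) = 0.153 m.
|ω_rod| = r ω |cosθ| / √(L² − r² sin²θ) = 0.0448·382·0.31565/0.153 = 35.301 rad/s.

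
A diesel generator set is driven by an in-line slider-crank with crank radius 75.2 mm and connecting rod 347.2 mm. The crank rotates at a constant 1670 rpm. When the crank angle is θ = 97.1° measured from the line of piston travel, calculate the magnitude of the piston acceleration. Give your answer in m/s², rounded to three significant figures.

ω = 2π·1670/60 = 174.9 rad/s
x(θ) = r cosθ + √(L² − r² sin²θ); with ω constant, a = ω²·d²x/dθ².
d²x/dθ² = −r cosθ − r²(cos2θ)/√u − r⁴ sin²2θ/(4u^{3/2}),  u = L² − r² sin²θ = 0.114979 m².
Substituting r = 0.0752 m, L = 0.3472 m, θ = 97.1°: d²x/dθ² = +0.02545 m.
a = ω²·d²x/dθ² = (174.9)²·(+0.02545) = +778.36 m/s²;  |a| = 778.36 m/s².

778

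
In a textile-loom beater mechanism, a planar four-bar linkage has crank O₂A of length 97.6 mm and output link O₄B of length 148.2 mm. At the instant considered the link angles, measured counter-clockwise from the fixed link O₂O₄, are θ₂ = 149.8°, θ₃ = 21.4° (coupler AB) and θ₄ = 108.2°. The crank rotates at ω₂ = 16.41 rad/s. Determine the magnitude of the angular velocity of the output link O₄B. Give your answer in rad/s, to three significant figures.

8.48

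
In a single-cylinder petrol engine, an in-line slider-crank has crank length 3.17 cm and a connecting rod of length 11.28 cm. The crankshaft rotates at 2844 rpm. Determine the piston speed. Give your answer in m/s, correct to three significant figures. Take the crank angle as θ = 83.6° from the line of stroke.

9.69

ω = 2π·2844/60 = 297.8 rad/s
For an in-line slider-crank, x = r cosθ + √(L² − r² sin²θ), so v = −rω sinθ·[1 + r cosθ/√(L² − r² sin²θ)].
With r = 0.0317 m, L = 0.1128 m, θ = 83.6°: √(L² − r² sin²θ) = 0.10831 m.
v = −0.0317·297.8·0.99377·[1 + 0.0317·0.11147/0.10831] = -9.6882 m/s.
|v| = 9.6882 m/s.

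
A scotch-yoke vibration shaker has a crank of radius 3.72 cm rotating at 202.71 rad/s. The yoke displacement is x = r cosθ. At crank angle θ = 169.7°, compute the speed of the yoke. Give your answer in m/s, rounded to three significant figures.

1.35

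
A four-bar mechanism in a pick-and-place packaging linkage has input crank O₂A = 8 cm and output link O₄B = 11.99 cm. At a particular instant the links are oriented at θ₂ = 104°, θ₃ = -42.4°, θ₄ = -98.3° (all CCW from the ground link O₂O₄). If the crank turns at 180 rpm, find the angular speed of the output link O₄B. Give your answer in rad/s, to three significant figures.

8.41

ω₂ = 18.85 rad/s (from 180 rpm).
Differentiating the loop-closure r₂e^{iθ₂}+r₃e^{iθ₃}=r₁+r₄e^{iθ₄} gives r₂ω₂e^{iθ₂}+r₃ω₃e^{iθ₃}=r₄ω₄e^{iθ₄}.
Eliminating the other unknown: ω₄ = r₂ω₂ sin(θ₂−θ₃) / [r₄ sin(θ₄−θ₃)].
Numerator sine = +0.55339; denominator sine = -0.82806.
Result = 0.08·18.85·(+0.55339) / (0.1199·(-0.82806)) = -8.4051 rad/s; magnitude 8.4051 rad/s.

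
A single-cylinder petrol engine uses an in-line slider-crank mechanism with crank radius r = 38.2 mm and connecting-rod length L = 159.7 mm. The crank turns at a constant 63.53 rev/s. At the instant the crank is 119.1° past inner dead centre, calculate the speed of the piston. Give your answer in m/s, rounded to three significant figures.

ω = 2π·63.5 = 399.2 rad/s
For an in-line slider-crank, x = r cosθ + √(L² − r² sin²θ), so v = −rω sinθ·[1 + r cosθ/√(L² − r² sin²θ)].
With r = 0.0382 m, L = 0.1597 m, θ = 119.1°: √(L² − r² sin²θ) = 0.15617 m.
v = −0.0382·399.2·0.87377·[1 + 0.0382·-0.48634/0.15617] = -11.739 m/s.
|v| = 11.739 m/s.

11.7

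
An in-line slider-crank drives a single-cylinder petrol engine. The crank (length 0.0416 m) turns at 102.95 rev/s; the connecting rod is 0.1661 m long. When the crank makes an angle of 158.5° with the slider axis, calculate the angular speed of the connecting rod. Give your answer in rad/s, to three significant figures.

ω = 646.9 rad/s (converted from 102.95 rev/s).
The rod makes angle φ with the slider axis where L sinφ = r sinθ; differentiating, L cosφ·φ̇ = r ω cosθ.
L cosφ = √(L² − r² sin²θ) = 0.1654 m.
|ω_rod| = r ω |cosθ| / √(L² − r² sin²θ) = 0.0416·646.9·0.93042/0.1654 = 151.37 rad/s.

151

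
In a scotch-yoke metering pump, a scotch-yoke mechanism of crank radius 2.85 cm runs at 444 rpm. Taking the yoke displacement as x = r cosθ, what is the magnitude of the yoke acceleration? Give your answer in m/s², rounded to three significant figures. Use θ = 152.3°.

54.6

ω = 46.5 rad/s (from 444 rpm).
x = r cosθ ⇒ ẍ = −rω² cosθ (ω constant).
|a| = rω²|cosθ| = 0.0285·(46.5)²·|cos 152.3°| = 54.551 m/s².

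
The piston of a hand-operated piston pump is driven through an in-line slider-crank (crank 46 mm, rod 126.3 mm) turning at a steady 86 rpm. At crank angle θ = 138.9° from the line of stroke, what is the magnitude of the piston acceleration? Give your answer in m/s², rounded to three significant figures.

2.57

ω = 2π·86/60 = 9.006 rad/s
x(θ) = r cosθ + √(L² − r² sin²θ); with ω constant, a = ω²·d²x/dθ².
d²x/dθ² = −r cosθ − r²(cos2θ)/√u − r⁴ sin²2θ/(4u^{3/2}),  u = L² − r² sin²θ = 0.0150373 m².
Substituting r = 0.046 m, L = 0.1263 m, θ = 138.9°: d²x/dθ² = +0.031726 m.
a = ω²·d²x/dθ² = (9.006)²·(+0.031726) = +2.5732 m/s²;  |a| = 2.5732 m/s².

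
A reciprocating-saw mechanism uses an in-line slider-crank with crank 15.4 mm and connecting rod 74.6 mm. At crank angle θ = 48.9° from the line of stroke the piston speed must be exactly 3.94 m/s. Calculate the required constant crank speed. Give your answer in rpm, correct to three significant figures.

2850

For an in-line slider-crank, |v_piston| = rω|sinθ|·[1 + r cosθ/√(L² − r² sin²θ)].
With r = 0.0154 m, L = 0.0746 m, θ = 48.9°: the bracketed kinematic factor |dx/dθ| = 0.013199 m.
ω = v/|dx/dθ| = 3.94/0.013199 = 298.5 rad/s.
N = 60ω/(2π) = 2850.5 rpm.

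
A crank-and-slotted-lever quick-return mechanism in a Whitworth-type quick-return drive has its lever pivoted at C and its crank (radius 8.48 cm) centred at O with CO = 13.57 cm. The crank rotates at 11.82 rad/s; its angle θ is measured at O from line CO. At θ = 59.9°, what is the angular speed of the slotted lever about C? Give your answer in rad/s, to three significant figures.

ω = 11.82 rad/s
Crank pin A relative to C: A = (d + r cosθ, r sinθ); lever angle φ = atan2(r sinθ, d + r cosθ).
Differentiating tanφ: φ̇ = rω(d cosθ + r)/(d² + r² + 2dr cosθ).
d² + r² + 2dr cosθ = |CA|² = 0.0371477 m²;  d cosθ + r = +0.15286 m.
|ω_lever| = |0.0848·11.82·+0.15286| / 0.0371477 = 4.1244 rad/s.

4.12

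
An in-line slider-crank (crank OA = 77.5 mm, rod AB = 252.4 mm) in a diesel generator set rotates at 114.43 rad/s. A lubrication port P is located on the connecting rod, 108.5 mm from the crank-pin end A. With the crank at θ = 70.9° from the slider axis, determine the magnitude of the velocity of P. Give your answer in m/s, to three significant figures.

ω = 114.4 rad/s.  Crank-pin speed |V_A| = rω = 8.8683 m/s, perpendicular to OA.
Rod angle: sinφ = −(r/L) sinθ ⇒ φ = -16.867°; ω_rod = −rω cosθ/√(L²−r²sin²θ) = -12.014 rad/s.
V_P = V_A + ω_rod × AP, with AP = 0.1085 m along the rod.
Components: V_Px = −rω sinθ − a·ω_rod·sinφ = -8.7583 m/s;  V_Py = rω cosθ + a·ω_rod·cosφ = +1.6544 m/s.
|V_P| = √(V_Px² + V_Py²) = 8.9132 m/s.

8.91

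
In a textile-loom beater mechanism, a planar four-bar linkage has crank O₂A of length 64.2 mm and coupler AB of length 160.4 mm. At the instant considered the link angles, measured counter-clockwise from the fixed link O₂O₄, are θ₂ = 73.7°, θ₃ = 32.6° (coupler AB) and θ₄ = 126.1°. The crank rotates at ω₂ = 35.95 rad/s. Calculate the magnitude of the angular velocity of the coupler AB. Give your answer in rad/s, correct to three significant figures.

11.4

ω₂ = 35.95 rad/s
Differentiating the loop-closure r₂e^{iθ₂}+r₃e^{iθ₃}=r₁+r₄e^{iθ₄} gives r₂ω₂e^{iθ₂}+r₃ω₃e^{iθ₃}=r₄ω₄e^{iθ₄}.
Eliminating the other unknown: ω₃ = r₂ω₂ sin(θ₄−θ₂) / [r₃ sin(θ₃−θ₄)].
Numerator sine = +0.79229; denominator sine = -0.99813.
Result = 0.0642·35.95·(+0.79229) / (0.1604·(-0.99813)) = -11.422 rad/s; magnitude 11.422 rad/s.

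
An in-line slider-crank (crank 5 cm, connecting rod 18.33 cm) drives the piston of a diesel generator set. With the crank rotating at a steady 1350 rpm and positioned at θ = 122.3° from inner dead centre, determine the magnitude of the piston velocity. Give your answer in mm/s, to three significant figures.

ω = 2π·1350/60 = 141.4 rad/s
For an in-line slider-crank, x = r cosθ + √(L² − r² sin²θ), so v = −rω sinθ·[1 + r cosθ/√(L² − r² sin²θ)].
With r = 0.05 m, L = 0.1833 m, θ = 122.3°: √(L² − r² sin²θ) = 0.17836 m.
v = −0.05·141.4·0.84526·[1 + 0.05·-0.53435/0.17836] = -5.0798 m/s.
|v| = 5.0798 m/s = 5079.8 mm/s.

5080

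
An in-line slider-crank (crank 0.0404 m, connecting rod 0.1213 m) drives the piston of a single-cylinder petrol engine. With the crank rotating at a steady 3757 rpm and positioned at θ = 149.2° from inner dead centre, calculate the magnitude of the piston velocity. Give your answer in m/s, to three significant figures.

5.78

ω = 2π·3757/60 = 393.4 rad/s
For an in-line slider-crank, x = r cosθ + √(L² − r² sin²θ), so v = −rω sinθ·[1 + r cosθ/√(L² − r² sin²θ)].
With r = 0.0404 m, L = 0.1213 m, θ = 149.2°: √(L² − r² sin²θ) = 0.11952 m.
v = −0.0404·393.4·0.51204·[1 + 0.0404·-0.85896/0.11952] = -5.7758 m/s.
|v| = 5.7758 m/s.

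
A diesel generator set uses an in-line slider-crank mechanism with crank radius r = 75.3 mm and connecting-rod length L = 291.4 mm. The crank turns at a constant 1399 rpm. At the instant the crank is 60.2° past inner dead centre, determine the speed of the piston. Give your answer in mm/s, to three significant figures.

ω = 2π·1399/60 = 146.5 rad/s
For an in-line slider-crank, x = r cosθ + √(L² − r² sin²θ), so v = −rω sinθ·[1 + r cosθ/√(L² − r² sin²θ)].
With r = 0.0753 m, L = 0.2914 m, θ = 60.2°: √(L² − r² sin²θ) = 0.28398 m.
v = −0.0753·146.5·0.86777·[1 + 0.0753·0.49697/0.28398] = -10.834 m/s.
|v| = 10.834 m/s = 10834 mm/s.

10800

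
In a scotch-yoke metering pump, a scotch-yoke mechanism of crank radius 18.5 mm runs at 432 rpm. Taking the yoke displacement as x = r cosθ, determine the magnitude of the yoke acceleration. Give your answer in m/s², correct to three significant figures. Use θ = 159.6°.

ω = 45.24 rad/s (from 432 rpm).
x = r cosθ ⇒ ẍ = −rω² cosθ (ω constant).
|a| = rω²|cosθ| = 0.0185·(45.24)²·|cos 159.6°| = 35.487 m/s².

35.5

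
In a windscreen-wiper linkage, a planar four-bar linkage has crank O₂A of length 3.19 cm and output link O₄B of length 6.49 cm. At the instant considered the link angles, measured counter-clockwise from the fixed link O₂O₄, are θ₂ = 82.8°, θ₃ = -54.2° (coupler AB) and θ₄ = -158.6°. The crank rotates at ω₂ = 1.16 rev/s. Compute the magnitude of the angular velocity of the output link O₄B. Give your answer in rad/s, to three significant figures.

2.52

ω₂ = 7.288 rad/s (from 1.16 rev/s).
Differentiating the loop-closure r₂e^{iθ₂}+r₃e^{iθ₃}=r₁+r₄e^{iθ₄} gives r₂ω₂e^{iθ₂}+r₃ω₃e^{iθ₃}=r₄ω₄e^{iθ₄}.
Eliminating the other unknown: ω₄ = r₂ω₂ sin(θ₂−θ₃) / [r₄ sin(θ₄−θ₃)].
Numerator sine = +0.68200; denominator sine = -0.96858.
Result = 0.0319·7.288·(+0.68200) / (0.0649·(-0.96858)) = -2.5225 rad/s; magnitude 2.5225 rad/s.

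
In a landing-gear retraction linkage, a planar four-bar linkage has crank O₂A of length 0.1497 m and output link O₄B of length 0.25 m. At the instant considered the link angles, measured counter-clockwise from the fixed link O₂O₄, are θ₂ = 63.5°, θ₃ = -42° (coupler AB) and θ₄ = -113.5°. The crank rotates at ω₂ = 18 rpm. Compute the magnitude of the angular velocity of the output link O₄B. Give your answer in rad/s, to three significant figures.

1.15

ω₂ = 1.885 rad/s (from 18 rpm).
Differentiating the loop-closure r₂e^{iθ₂}+r₃e^{iθ₃}=r₁+r₄e^{iθ₄} gives r₂ω₂e^{iθ₂}+r₃ω₃e^{iθ₃}=r₄ω₄e^{iθ₄}.
Eliminating the other unknown: ω₄ = r₂ω₂ sin(θ₂−θ₃) / [r₄ sin(θ₄−θ₃)].
Numerator sine = +0.96363; denominator sine = -0.94832.
Result = 0.1497·1.885·(+0.96363) / (0.25·(-0.94832)) = -1.1469 rad/s; magnitude 1.1469 rad/s.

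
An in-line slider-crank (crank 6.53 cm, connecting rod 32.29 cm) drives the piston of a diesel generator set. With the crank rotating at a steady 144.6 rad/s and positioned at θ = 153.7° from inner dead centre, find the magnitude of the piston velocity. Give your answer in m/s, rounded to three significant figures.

3.42

ω = 144.6 rad/s
For an in-line slider-crank, x = r cosθ + √(L² − r² sin²θ), so v = −rω sinθ·[1 + r cosθ/√(L² − r² sin²θ)].
With r = 0.0653 m, L = 0.3229 m, θ = 153.7°: √(L² − r² sin²θ) = 0.3216 m.
v = −0.0653·144.6·0.44307·[1 + 0.0653·-0.89649/0.3216] = -3.4221 m/s.
|v| = 3.4221 m/s.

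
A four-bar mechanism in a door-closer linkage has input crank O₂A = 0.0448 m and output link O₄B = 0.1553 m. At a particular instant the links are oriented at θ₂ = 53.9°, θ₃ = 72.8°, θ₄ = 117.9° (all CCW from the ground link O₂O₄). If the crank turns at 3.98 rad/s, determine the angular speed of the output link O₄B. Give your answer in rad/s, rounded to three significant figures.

ω₂ = 3.98 rad/s
Differentiating the loop-closure r₂e^{iθ₂}+r₃e^{iθ₃}=r₁+r₄e^{iθ₄} gives r₂ω₂e^{iθ₂}+r₃ω₃e^{iθ₃}=r₄ω₄e^{iθ₄}.
Eliminating the other unknown: ω₄ = r₂ω₂ sin(θ₂−θ₃) / [r₄ sin(θ₄−θ₃)].
Numerator sine = -0.32392; denominator sine = +0.70834.
Result = 0.0448·3.98·(-0.32392) / (0.1553·(+0.70834)) = -0.52503 rad/s; magnitude 0.52503 rad/s.

0.525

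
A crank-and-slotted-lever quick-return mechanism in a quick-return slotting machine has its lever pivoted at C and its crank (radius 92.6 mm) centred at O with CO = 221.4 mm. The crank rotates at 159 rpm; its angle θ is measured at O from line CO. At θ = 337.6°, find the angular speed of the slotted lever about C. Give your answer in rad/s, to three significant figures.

4.80

ω = 16.65 rad/s (from 159 rpm).
Crank pin A relative to C: A = (d + r cosθ, r sinθ); lever angle φ = atan2(r sinθ, d + r cosθ).
Differentiating tanφ: φ̇ = rω(d cosθ + r)/(d² + r² + 2dr cosθ).
d² + r² + 2dr cosθ = |CA|² = 0.0955021 m²;  d cosθ + r = +0.29729 m.
|ω_lever| = |0.0926·16.65·+0.29729| / 0.0955021 = 4.7997 rad/s.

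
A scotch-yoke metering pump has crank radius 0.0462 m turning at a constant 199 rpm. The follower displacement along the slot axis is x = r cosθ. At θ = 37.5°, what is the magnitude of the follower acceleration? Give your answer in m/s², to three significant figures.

15.9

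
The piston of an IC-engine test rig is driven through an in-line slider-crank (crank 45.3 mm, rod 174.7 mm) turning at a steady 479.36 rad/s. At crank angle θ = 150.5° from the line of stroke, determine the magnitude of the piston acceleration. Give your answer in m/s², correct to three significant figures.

7620

ω = 479.4 rad/s
x(θ) = r cosθ + √(L² − r² sin²θ); with ω constant, a = ω²·d²x/dθ².
d²x/dθ² = −r cosθ − r²(cos2θ)/√u − r⁴ sin²2θ/(4u^{3/2}),  u = L² − r² sin²θ = 0.0300225 m².
Substituting r = 0.0453 m, L = 0.1747 m, θ = 150.5°: d²x/dθ² = +0.033179 m.
a = ω²·d²x/dθ² = (479.4)²·(+0.033179) = +7624 m/s²;  |a| = 7624 m/s².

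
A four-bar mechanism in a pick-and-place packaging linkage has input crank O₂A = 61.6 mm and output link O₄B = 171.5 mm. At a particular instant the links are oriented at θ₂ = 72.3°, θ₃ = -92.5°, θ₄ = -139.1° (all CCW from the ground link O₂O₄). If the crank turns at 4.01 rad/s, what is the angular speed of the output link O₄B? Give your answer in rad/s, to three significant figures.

0.520

ω₂ = 4.01 rad/s
Differentiating the loop-closure r₂e^{iθ₂}+r₃e^{iθ₃}=r₁+r₄e^{iθ₄} gives r₂ω₂e^{iθ₂}+r₃ω₃e^{iθ₃}=r₄ω₄e^{iθ₄}.
Eliminating the other unknown: ω₄ = r₂ω₂ sin(θ₂−θ₃) / [r₄ sin(θ₄−θ₃)].
Numerator sine = +0.26219; denominator sine = -0.72657.
Result = 0.0616·4.01·(+0.26219) / (0.1715·(-0.72657)) = -0.51975 rad/s; magnitude 0.51975 rad/s.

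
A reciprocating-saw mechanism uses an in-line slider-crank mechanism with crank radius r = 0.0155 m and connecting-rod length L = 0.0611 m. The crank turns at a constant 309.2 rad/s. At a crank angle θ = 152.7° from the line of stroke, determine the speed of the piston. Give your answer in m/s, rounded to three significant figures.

1.70

ω = 309.2 rad/s
For an in-line slider-crank, x = r cosθ + √(L² − r² sin²θ), so v = −rω sinθ·[1 + r cosθ/√(L² − r² sin²θ)].
With r = 0.0155 m, L = 0.0611 m, θ = 152.7°: √(L² − r² sin²θ) = 0.060685 m.
v = −0.0155·309.2·0.45865·[1 + 0.0155·-0.88862/0.060685] = -1.6992 m/s.
|v| = 1.6992 m/s.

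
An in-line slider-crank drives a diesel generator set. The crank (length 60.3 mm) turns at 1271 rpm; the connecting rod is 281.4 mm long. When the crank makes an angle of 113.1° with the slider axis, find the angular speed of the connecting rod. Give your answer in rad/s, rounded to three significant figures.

ω = 133.1 rad/s (converted from 1271 rpm).
The rod makes angle φ with the slider axis where L sinφ = r sinθ; differentiating, L cosφ·φ̇ = r ω cosθ.
L cosφ = √(L² − r² sin²θ) = 0.27588 m.
|ω_rod| = r ω |cosθ| / √(L² − r² sin²θ) = 0.0603·133.1·0.39234/0.27588 = 11.414 rad/s.

11.4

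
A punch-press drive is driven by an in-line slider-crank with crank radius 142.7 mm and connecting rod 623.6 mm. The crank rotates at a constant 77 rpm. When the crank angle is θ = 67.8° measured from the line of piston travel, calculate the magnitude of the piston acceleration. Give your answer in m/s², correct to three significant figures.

1.97

ω = 2π·77/60 = 8.063 rad/s
x(θ) = r cosθ + √(L² − r² sin²θ); with ω constant, a = ω²·d²x/dθ².
d²x/dθ² = −r cosθ − r²(cos2θ)/√u − r⁴ sin²2θ/(4u^{3/2}),  u = L² − r² sin²θ = 0.371421 m².
Substituting r = 0.1427 m, L = 0.6236 m, θ = 67.8°: d²x/dθ² = -0.030269 m.
a = ω²·d²x/dθ² = (8.063)²·(-0.030269) = -1.9681 m/s²;  |a| = 1.9681 m/s².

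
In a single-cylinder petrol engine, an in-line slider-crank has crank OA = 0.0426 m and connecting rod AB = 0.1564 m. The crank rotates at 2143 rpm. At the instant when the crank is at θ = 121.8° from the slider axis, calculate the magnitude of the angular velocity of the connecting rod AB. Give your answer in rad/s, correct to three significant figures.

33.1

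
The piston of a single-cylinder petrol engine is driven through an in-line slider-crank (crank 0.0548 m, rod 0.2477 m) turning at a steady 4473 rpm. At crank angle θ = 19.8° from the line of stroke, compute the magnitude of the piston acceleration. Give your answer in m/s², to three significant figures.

13400

ω = 2π·4473/60 = 468.4 rad/s
x(θ) = r cosθ + √(L² − r² sin²θ); with ω constant, a = ω²·d²x/dθ².
d²x/dθ² = −r cosθ − r²(cos2θ)/√u − r⁴ sin²2θ/(4u^{3/2}),  u = L² − r² sin²θ = 0.0610107 m².
Substituting r = 0.0548 m, L = 0.2477 m, θ = 19.8°: d²x/dθ² = -0.060989 m.
a = ω²·d²x/dθ² = (468.4)²·(-0.060989) = -13382 m/s²;  |a| = 13382 m/s².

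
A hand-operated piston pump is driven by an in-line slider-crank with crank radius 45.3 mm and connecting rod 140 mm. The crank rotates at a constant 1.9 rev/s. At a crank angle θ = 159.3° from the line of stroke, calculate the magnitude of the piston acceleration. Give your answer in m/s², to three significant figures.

ω = 2π·1.9 = 11.94 rad/s
x(θ) = r cosθ + √(L² − r² sin²θ); with ω constant, a = ω²·d²x/dθ².
d²x/dθ² = −r cosθ − r²(cos2θ)/√u − r⁴ sin²2θ/(4u^{3/2}),  u = L² − r² sin²θ = 0.0193436 m².
Substituting r = 0.0453 m, L = 0.14 m, θ = 159.3°: d²x/dθ² = +0.031137 m.
a = ω²·d²x/dθ² = (11.94)²·(+0.031137) = +4.4375 m/s²;  |a| = 4.4375 m/s².

4.44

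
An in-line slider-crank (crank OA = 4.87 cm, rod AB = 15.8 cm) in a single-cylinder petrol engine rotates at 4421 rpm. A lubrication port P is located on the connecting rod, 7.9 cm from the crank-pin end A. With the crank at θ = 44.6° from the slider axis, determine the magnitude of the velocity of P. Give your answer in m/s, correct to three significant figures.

ω = 463 rad/s.  Crank-pin speed |V_A| = rω = 22.546 m/s, perpendicular to OA.
Rod angle: sinφ = −(r/L) sinθ ⇒ φ = -12.499°; ω_rod = −rω cosθ/√(L²−r²sin²θ) = -104.07 rad/s.
V_P = V_A + ω_rod × AP, with AP = 0.079 m along the rod.
Components: V_Px = −rω sinθ − a·ω_rod·sinφ = -17.61 m/s;  V_Py = rω cosθ + a·ω_rod·cosφ = +8.0268 m/s.
|V_P| = √(V_Px² + V_Py²) = 19.353 m/s.

19.4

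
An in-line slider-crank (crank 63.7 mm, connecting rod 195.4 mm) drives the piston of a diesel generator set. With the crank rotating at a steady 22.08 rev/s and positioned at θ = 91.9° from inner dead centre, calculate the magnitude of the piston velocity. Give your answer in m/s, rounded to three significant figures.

ω = 2π·22.1 = 138.7 rad/s
For an in-line slider-crank, x = r cosθ + √(L² − r² sin²θ), so v = −rω sinθ·[1 + r cosθ/√(L² − r² sin²θ)].
With r = 0.0637 m, L = 0.1954 m, θ = 91.9°: √(L² − r² sin²θ) = 0.18474 m.
v = −0.0637·138.7·0.99945·[1 + 0.0637·-0.03316/0.18474] = -8.7314 m/s.
|v| = 8.7314 m/s.

8.73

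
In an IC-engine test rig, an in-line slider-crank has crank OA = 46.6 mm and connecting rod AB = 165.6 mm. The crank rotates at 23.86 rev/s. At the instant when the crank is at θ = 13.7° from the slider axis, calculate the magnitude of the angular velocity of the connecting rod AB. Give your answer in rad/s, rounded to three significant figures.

41.1

ω = 149.9 rad/s (converted from 23.86 rev/s).
The rod makes angle φ with the slider axis where L sinφ = r sinθ; differentiating, L cosφ·φ̇ = r ω cosθ.
L cosφ = √(L² − r² sin²θ) = 0.16523 m.
|ω_rod| = r ω |cosθ| / √(L² − r² sin²θ) = 0.0466·149.9·0.97155/0.16523 = 41.078 rad/s.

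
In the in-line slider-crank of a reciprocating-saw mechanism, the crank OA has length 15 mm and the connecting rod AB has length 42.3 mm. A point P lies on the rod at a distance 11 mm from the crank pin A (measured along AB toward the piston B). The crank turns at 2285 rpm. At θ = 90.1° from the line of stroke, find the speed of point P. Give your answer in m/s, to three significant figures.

ω = 239.3 rad/s.  Crank-pin speed |V_A| = rω = 3.5893 m/s, perpendicular to OA.
Rod angle: sinφ = −(r/L) sinθ ⇒ φ = -20.770°; ω_rod = −rω cosθ/√(L²−r²sin²θ) = +0.15839 rad/s.
V_P = V_A + ω_rod × AP, with AP = 0.011 m along the rod.
Components: V_Px = −rω sinθ − a·ω_rod·sinφ = -3.5886 m/s;  V_Py = rω cosθ + a·ω_rod·cosφ = -0.0046354 m/s.
|V_P| = √(V_Px² + V_Py²) = 3.5886 m/s.

3.59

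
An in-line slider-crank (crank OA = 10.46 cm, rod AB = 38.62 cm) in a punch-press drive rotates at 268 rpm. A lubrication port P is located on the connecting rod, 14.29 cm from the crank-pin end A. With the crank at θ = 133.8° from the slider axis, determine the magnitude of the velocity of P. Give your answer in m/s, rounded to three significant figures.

2.35

ω = 28.06 rad/s.  Crank-pin speed |V_A| = rω = 2.9356 m/s, perpendicular to OA.
Rod angle: sinφ = −(r/L) sinθ ⇒ φ = -11.273°; ω_rod = −rω cosθ/√(L²−r²sin²θ) = +5.3646 rad/s.
V_P = V_A + ω_rod × AP, with AP = 0.1429 m along the rod.
Components: V_Px = −rω sinθ − a·ω_rod·sinφ = -1.9689 m/s;  V_Py = rω cosθ + a·ω_rod·cosφ = -1.28 m/s.
|V_P| = √(V_Px² + V_Py²) = 2.3484 m/s.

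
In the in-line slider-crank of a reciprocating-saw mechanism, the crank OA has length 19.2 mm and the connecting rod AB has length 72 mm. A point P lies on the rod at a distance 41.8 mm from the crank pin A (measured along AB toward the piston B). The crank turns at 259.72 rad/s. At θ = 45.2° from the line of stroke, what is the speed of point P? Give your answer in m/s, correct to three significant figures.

ω = 259.7 rad/s.  Crank-pin speed |V_A| = rω = 4.9866 m/s, perpendicular to OA.
Rod angle: sinφ = −(r/L) sinθ ⇒ φ = -10.907°; ω_rod = −rω cosθ/√(L²−r²sin²θ) = -49.7 rad/s.
V_P = V_A + ω_rod × AP, with AP = 0.0418 m along the rod.
Components: V_Px = −rω sinθ − a·ω_rod·sinφ = -3.9315 m/s;  V_Py = rω cosθ + a·ω_rod·cosφ = +1.4738 m/s.
|V_P| = √(V_Px² + V_Py²) = 4.1986 m/s.

4.20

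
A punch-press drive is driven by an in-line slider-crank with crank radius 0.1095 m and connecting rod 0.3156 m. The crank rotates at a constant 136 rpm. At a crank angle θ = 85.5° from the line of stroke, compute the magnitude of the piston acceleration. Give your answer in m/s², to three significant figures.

ω = 2π·136/60 = 14.24 rad/s
x(θ) = r cosθ + √(L² − r² sin²θ); with ω constant, a = ω²·d²x/dθ².
d²x/dθ² = −r cosθ − r²(cos2θ)/√u − r⁴ sin²2θ/(4u^{3/2}),  u = L² − r² sin²θ = 0.0876869 m².
Substituting r = 0.1095 m, L = 0.3156 m, θ = 85.5°: d²x/dθ² = +0.031368 m.
a = ω²·d²x/dθ² = (14.24)²·(+0.031368) = +6.3623 m/s²;  |a| = 6.3623 m/s².

6.36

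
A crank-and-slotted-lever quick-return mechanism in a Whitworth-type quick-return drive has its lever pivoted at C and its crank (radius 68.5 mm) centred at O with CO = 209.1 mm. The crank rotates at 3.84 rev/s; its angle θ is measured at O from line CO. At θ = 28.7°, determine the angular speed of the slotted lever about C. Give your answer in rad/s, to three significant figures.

5.66

ω = 24.13 rad/s (from 3.84 rev/s).
Crank pin A relative to C: A = (d + r cosθ, r sinθ); lever angle φ = atan2(r sinθ, d + r cosθ).
Differentiating tanφ: φ̇ = rω(d cosθ + r)/(d² + r² + 2dr cosθ).
d² + r² + 2dr cosθ = |CA|² = 0.0735424 m²;  d cosθ + r = +0.25191 m.
|ω_lever| = |0.0685·24.13·+0.25191| / 0.0735424 = 5.6612 rad/s.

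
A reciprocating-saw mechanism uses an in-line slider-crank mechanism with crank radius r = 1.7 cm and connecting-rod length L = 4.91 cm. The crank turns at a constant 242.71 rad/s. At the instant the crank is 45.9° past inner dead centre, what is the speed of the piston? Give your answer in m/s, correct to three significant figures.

3.70

ω = 242.7 rad/s
For an in-line slider-crank, x = r cosθ + √(L² − r² sin²θ), so v = −rω sinθ·[1 + r cosθ/√(L² − r² sin²θ)].
With r = 0.017 m, L = 0.0491 m, θ = 45.9°: √(L² − r² sin²θ) = 0.047558 m.
v = −0.017·242.7·0.71813·[1 + 0.017·0.69591/0.047558] = -3.7001 m/s.
|v| = 3.7001 m/s.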